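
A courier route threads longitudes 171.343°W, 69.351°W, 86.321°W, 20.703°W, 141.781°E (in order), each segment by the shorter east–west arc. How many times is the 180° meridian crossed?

0

Leg 1: -171.343° → -69.351°, shortest Δλ = 101.992° (east) — does not cross 180°.
Leg 2: -69.351° → -86.321°, shortest Δλ = -16.97° (west) — does not cross 180°.
Leg 3: -86.321° → -20.703°, shortest Δλ = 65.618° (east) — does not cross 180°.
Leg 4: -20.703° → +141.781°, shortest Δλ = 162.484° (east) — does not cross 180°.
Total crossings: 0.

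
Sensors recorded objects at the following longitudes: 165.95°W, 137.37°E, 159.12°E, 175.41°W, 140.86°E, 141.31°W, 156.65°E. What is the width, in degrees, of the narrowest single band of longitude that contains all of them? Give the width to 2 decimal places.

81.32°

Sort the longitudes: -175.41°, -165.95°, -141.31°, +137.37°, +140.86°, +156.65°, +159.12°.
Eastward gaps between consecutive values (wrapping around): 9.46°, 24.64°, 278.68°, 3.49°, 15.79°, 2.47°, 25.47°.
Largest gap = 278.68° ⇒ minimal covering band is its complement: 360° − 278.68° = 81.32°.
Band runs from +137.37° eastward to -141.31°, crossing the antimeridian.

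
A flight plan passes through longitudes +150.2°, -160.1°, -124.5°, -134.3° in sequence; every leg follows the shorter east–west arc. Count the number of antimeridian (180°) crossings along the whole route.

Leg 1: +150.2° → -160.1°, shortest Δλ = 49.7° (east) — crosses 180°.
Leg 2: -160.1° → -124.5°, shortest Δλ = 35.6° (east) — does not cross 180°.
Leg 3: -124.5° → -134.3°, shortest Δλ = -9.8° (west) — does not cross 180°.
Total crossings: 1.

1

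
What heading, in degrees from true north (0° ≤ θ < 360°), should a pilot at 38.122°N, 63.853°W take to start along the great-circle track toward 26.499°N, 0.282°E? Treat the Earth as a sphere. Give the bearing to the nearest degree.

82°

Δλ = 0.282 − -63.853 = 64.135°.
θ = atan2( sin Δλ · cos φ₂ , cos φ₁ · sin φ₂ − sin φ₁ · cos φ₂ · cos Δλ )
  = atan2(0.80529, 0.10999) = 82.222° → normalised to [0°, 360°): 82.222°.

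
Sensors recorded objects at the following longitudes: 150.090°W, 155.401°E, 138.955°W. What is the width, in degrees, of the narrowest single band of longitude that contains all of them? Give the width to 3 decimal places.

65.644°

Sort the longitudes: -150.090°, -138.955°, +155.401°.
Eastward gaps between consecutive values (wrapping around): 11.135°, 294.356°, 54.509°.
Largest gap = 294.356° ⇒ minimal covering band is its complement: 360° − 294.356° = 65.644°.
Band runs from +155.401° eastward to -138.955°, crossing the antimeridian.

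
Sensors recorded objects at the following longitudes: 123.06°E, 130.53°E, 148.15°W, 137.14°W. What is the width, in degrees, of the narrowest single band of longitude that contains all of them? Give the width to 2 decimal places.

Sort the longitudes: -148.15°, -137.14°, +123.06°, +130.53°.
Eastward gaps between consecutive values (wrapping around): 11.01°, 260.20°, 7.47°, 81.32°.
Largest gap = 260.20° ⇒ minimal covering band is its complement: 360° − 260.20° = 99.80°.
Band runs from +123.06° eastward to -137.14°, crossing the antimeridian.

99.80°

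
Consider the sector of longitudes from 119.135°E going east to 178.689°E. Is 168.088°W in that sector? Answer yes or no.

No

Band width going east from +119.135° to +178.689°: ((178.689 − 119.135) mod 360) = 59.554°.
Offset of -168.088° east of the west edge: ((-168.088 − 119.135) mod 360) = 72.777°.
72.777° > 59.554° ⇒ outside.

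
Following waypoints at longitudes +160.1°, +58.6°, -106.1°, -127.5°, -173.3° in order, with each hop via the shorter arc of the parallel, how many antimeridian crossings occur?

0

Leg 1: +160.1° → +58.6°, shortest Δλ = -101.5° (west) — does not cross 180°.
Leg 2: +58.6° → -106.1°, shortest Δλ = -164.7° (west) — does not cross 180°.
Leg 3: -106.1° → -127.5°, shortest Δλ = -21.4° (west) — does not cross 180°.
Leg 4: -127.5° → -173.3°, shortest Δλ = -45.8° (west) — does not cross 180°.
Total crossings: 0.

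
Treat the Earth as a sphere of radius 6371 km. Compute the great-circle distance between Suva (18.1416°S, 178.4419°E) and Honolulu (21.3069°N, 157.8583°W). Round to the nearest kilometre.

5089 km

Δλ = -157.8583 − 178.4419 = -336.3002°; wrapped into (−180°, 180°]: 23.6998°.
Δφ = 21.3069 − -18.1416 = 39.4485°.
a = sin²(Δφ/2) + cos φ₁ · cos φ₂ · sin²(Δλ/2) = 0.151235.
c = 2·atan2(√a, √(1−a)) = 0.79885 rad → d = 6371·c ≈ 5089.48 km.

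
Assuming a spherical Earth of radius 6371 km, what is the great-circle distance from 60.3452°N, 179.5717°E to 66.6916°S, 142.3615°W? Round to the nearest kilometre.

14465 km

Δλ = -142.3615 − 179.5717 = -321.9332°; wrapped into (−180°, 180°]: 38.0668°.
Δφ = -66.6916 − 60.3452 = -127.0368°.
a = sin²(Δφ/2) + cos φ₁ · cos φ₂ · sin²(Δλ/2) = 0.821985.
c = 2·atan2(√a, √(1−a)) = 2.27047 rad → d = 6371·c ≈ 14465.18 km.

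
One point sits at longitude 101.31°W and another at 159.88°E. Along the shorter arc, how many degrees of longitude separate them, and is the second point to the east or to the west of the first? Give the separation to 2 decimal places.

Raw difference: 159.88 − -101.31 = 261.19°.
Normalise into (−180°, 180°]: 261.19° − 360° = -98.81°.
Negative ⇒ the second point lies to the west; separation 98.81°.

98.81° west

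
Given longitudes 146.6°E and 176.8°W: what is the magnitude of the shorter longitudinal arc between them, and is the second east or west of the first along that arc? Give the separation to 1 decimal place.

36.6° east

Raw difference: -176.8 − 146.6 = -323.4°.
Normalise into (−180°, 180°]: -323.4° + 360° = 36.6°.
Positive ⇒ the second point lies to the east; separation 36.6°.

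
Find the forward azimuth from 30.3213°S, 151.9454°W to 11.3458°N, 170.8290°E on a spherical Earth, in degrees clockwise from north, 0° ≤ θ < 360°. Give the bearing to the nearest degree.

314°

Δλ = 170.8290 − -151.9454 = 322.7744°; wrapped into (−180°, 180°]: -37.2256°.
θ = atan2( sin Δλ · cos φ₂ , cos φ₁ · sin φ₂ − sin φ₁ · cos φ₂ · cos Δλ )
  = atan2(-0.59313, 0.56395) = -46.445° → normalised to [0°, 360°): 313.555°.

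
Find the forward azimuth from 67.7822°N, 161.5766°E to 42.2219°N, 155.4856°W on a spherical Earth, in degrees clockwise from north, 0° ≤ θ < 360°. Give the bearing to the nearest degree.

Δλ = -155.4856 − 161.5766 = -317.0622°; wrapped into (−180°, 180°]: 42.9378°.
θ = atan2( sin Δλ · cos φ₂ , cos φ₁ · sin φ₂ − sin φ₁ · cos φ₂ · cos Δλ )
  = atan2(0.50446, -0.24779) = 116.160° → normalised to [0°, 360°): 116.160°.

116°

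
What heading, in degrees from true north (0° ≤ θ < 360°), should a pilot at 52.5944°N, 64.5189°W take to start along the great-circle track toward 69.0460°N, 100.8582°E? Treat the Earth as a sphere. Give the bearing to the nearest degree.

Δλ = 100.8582 − -64.5189 = 165.3771°.
θ = atan2( sin Δλ · cos φ₂ , cos φ₁ · sin φ₂ − sin φ₁ · cos φ₂ · cos Δλ )
  = atan2(0.09028, 0.84216) = 6.119° → normalised to [0°, 360°): 6.119°.

6°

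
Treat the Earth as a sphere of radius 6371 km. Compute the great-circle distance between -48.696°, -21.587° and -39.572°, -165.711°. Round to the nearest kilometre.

9585 km

Δλ = -165.711 − -21.587 = -144.124°.
Δφ = -39.572 − -48.696 = 9.124°.
a = sin²(Δφ/2) + cos φ₁ · cos φ₂ · sin²(Δλ/2) = 0.466851.
c = 2·atan2(√a, √(1−a)) = 1.50445 rad → d = 6371·c ≈ 9584.84 km.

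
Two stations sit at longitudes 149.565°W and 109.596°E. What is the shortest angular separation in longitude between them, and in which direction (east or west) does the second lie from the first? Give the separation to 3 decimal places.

100.839° west

Raw difference: 109.596 − -149.565 = 259.161°.
Normalise into (−180°, 180°]: 259.161° − 360° = -100.839°.
Negative ⇒ the second point lies to the west; separation 100.839°.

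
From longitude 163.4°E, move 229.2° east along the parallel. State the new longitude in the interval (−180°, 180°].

32.6°E

Start at +163.4°; shift +229.2° → +392.6°.
+392.6° lies outside (−180°, 180°]; subtract 360° → +32.6°.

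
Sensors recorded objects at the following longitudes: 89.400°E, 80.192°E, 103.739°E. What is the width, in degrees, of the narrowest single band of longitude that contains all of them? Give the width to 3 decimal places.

Sort the longitudes: +80.192°, +89.400°, +103.739°.
Eastward gaps between consecutive values (wrapping around): 9.208°, 14.339°, 336.453°.
Largest gap = 336.453° ⇒ minimal covering band is its complement: 360° − 336.453° = 23.547°.
Band runs from +80.192° eastward to +103.739°.

23.547°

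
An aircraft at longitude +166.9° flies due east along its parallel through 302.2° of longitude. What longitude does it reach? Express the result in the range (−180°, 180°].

Start at +166.9°; shift +302.2° → +469.1°.
+469.1° lies outside (−180°, 180°]; subtract 360° → +109.1°.

+109.1°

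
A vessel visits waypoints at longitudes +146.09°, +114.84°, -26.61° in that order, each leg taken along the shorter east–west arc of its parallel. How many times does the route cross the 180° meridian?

Leg 1: +146.09° → +114.84°, shortest Δλ = -31.25° (west) — does not cross 180°.
Leg 2: +114.84° → -26.61°, shortest Δλ = -141.45° (west) — does not cross 180°.
Total crossings: 0.

0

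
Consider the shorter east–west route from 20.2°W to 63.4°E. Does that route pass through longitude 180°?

Signed shortest Δλ = ((63.4 − -20.2 + 180) mod 360) − 180 = 83.6°.
Going east by 83.6° from -20.2° reaches +63.4° without touching 180°.

No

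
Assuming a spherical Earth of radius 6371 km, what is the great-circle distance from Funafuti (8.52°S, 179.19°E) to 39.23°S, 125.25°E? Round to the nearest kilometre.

Δλ = 125.25 − 179.19 = -53.94°.
Δφ = -39.23 − -8.52 = -30.71°.
a = sin²(Δφ/2) + cos φ₁ · cos φ₂ · sin²(Δλ/2) = 0.227686.
c = 2·atan2(√a, √(1−a)) = 0.99485 rad → d = 6371·c ≈ 6338.19 km.

6338 km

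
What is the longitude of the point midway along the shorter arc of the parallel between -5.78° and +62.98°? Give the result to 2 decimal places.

+28.60°

Signed shortest Δλ from -5.78° to +62.98° is +68.76°.
Midpoint longitude = -5.78° + (+68.76°)/2 = -5.78° + 34.38° = +28.60°.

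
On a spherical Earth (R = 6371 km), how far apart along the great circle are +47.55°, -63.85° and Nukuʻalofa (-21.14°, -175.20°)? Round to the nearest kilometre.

13309 km

Δλ = -175.20 − -63.85 = -111.35°.
Δφ = -21.14 − 47.55 = -68.69°.
a = sin²(Δφ/2) + cos φ₁ · cos φ₂ · sin²(Δλ/2) = 0.747649.
c = 2·atan2(√a, √(1−a)) = 2.08897 rad → d = 6371·c ≈ 13308.85 km.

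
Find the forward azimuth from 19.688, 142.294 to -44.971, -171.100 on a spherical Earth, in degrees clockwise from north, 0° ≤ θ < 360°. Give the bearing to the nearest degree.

148°

Δλ = -171.100 − 142.294 = -313.394°; wrapped into (−180°, 180°]: 46.606°.
θ = atan2( sin Δλ · cos φ₂ , cos φ₁ · sin φ₂ − sin φ₁ · cos φ₂ · cos Δλ )
  = atan2(0.51408, -0.82918) = 148.202° → normalised to [0°, 360°): 148.202°.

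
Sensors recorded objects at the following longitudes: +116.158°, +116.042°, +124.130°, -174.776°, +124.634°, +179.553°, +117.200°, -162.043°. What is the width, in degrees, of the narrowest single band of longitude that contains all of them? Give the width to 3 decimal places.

Sort the longitudes: -174.776°, -162.043°, +116.042°, +116.158°, +117.200°, +124.130°, +124.634°, +179.553°.
Eastward gaps between consecutive values (wrapping around): 12.733°, 278.085°, 0.116°, 1.042°, 6.930°, 0.504°, 54.919°, 5.671°.
Largest gap = 278.085° ⇒ minimal covering band is its complement: 360° − 278.085° = 81.915°.
Band runs from +116.042° eastward to -162.043°, crossing the antimeridian.

81.915°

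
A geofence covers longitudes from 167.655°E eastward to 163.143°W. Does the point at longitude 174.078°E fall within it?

Yes

Band width going east from +167.655° to -163.143°: ((-163.143 − 167.655) mod 360) = 29.202°.
Offset of +174.078° east of the west edge: ((174.078 − 167.655) mod 360) = 6.423°.
6.423° ≤ 29.202° ⇒ inside.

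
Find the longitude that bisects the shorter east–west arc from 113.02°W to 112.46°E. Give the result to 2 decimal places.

179.72°E

Signed shortest Δλ from -113.02° to +112.46° is -134.52°.
Midpoint longitude = -113.02° + (-134.52°)/2 = -113.02° − 67.26° = -180.28°.
Normalise into (−180°, 180°]: +179.72°.
(The naïve average (-113.02 + +112.46)/2 = -0.28° is on the wrong side of the globe.)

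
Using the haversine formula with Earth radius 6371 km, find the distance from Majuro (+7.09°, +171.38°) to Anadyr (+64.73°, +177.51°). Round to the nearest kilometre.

6428 km

Δλ = 177.51 − 171.38 = 6.13°.
Δφ = 64.73 − 7.09 = 57.64°.
a = sin²(Δφ/2) + cos φ₁ · cos φ₂ · sin²(Δλ/2) = 0.233592.
c = 2·atan2(√a, √(1−a)) = 1.00887 rad → d = 6371·c ≈ 6427.53 km.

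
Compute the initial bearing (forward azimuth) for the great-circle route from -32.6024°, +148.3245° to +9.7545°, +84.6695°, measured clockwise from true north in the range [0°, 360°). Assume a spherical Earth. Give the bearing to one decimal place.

293.2°

Δλ = 84.6695 − 148.3245 = -63.6550°.
θ = atan2( sin Δλ · cos φ₂ , cos φ₁ · sin φ₂ − sin φ₁ · cos φ₂ · cos Δλ )
  = atan2(-0.88318, 0.37838) = -66.808° → normalised to [0°, 360°): 293.192°.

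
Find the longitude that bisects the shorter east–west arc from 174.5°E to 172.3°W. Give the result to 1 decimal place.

178.9°W

Signed shortest Δλ from +174.5° to -172.3° is +13.2°.
Midpoint longitude = +174.5° + (+13.2°)/2 = +174.5° + 6.6° = +181.1°.
Normalise into (−180°, 180°]: -178.9°.
(The naïve average (+174.5 + -172.3)/2 = 1.1° is on the wrong side of the globe.)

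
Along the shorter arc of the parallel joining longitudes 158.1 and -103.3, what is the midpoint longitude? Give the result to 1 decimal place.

-152.6°

Signed shortest Δλ from +158.1° to -103.3° is +98.6°.
Midpoint longitude = +158.1° + (+98.6°)/2 = +158.1° + 49.3° = +207.4°.
Normalise into (−180°, 180°]: -152.6°.
(The naïve average (+158.1 + -103.3)/2 = 27.4° is on the wrong side of the globe.)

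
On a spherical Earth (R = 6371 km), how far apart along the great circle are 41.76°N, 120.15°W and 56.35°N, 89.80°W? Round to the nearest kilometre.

Δλ = -89.80 − -120.15 = 30.35°.
Δφ = 56.35 − 41.76 = 14.59°.
a = sin²(Δφ/2) + cos φ₁ · cos φ₂ · sin²(Δλ/2) = 0.044446.
c = 2·atan2(√a, √(1−a)) = 0.42483 rad → d = 6371·c ≈ 2706.62 km.

2707 km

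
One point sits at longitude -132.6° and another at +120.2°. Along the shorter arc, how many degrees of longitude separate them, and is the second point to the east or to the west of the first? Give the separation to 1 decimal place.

Raw difference: 120.2 − -132.6 = 252.8°.
Normalise into (−180°, 180°]: 252.8° − 360° = -107.2°.
Negative ⇒ the second point lies to the west; separation 107.2°.

107.2° west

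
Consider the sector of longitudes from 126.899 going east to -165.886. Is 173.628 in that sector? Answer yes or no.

Yes

Band width going east from +126.899° to -165.886°: ((-165.886 − 126.899) mod 360) = 67.215°.
Offset of +173.628° east of the west edge: ((173.628 − 126.899) mod 360) = 46.729°.
46.729° ≤ 67.215° ⇒ inside.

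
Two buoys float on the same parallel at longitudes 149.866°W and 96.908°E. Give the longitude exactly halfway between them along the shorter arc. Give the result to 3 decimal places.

153.521°E

Signed shortest Δλ from -149.866° to +96.908° is -113.226°.
Midpoint longitude = -149.866° + (-113.226°)/2 = -149.866° − 56.613° = -206.479°.
Normalise into (−180°, 180°]: +153.521°.
(The naïve average (-149.866 + +96.908)/2 = -26.479° is on the wrong side of the globe.)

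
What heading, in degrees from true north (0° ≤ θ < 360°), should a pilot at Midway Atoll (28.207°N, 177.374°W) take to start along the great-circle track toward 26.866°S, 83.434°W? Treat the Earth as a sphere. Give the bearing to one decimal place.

112.5°

Δλ = -83.434 − -177.374 = 93.940°.
θ = atan2( sin Δλ · cos φ₂ , cos φ₁ · sin φ₂ − sin φ₁ · cos φ₂ · cos Δλ )
  = atan2(0.88996, -0.36927) = 112.535° → normalised to [0°, 360°): 112.535°.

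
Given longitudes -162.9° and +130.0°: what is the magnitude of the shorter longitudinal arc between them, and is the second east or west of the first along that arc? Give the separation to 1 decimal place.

Raw difference: 130.0 − -162.9 = 292.9°.
Normalise into (−180°, 180°]: 292.9° − 360° = -67.1°.
Negative ⇒ the second point lies to the west; separation 67.1°.

67.1° west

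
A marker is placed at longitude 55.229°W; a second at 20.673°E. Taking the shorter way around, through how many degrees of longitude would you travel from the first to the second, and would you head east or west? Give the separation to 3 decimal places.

75.902° east

Raw difference: 20.673 − -55.229 = 75.902°.
Normalise into (−180°, 180°]: 75.902° stays 75.902°.
Positive ⇒ the second point lies to the east; separation 75.902°.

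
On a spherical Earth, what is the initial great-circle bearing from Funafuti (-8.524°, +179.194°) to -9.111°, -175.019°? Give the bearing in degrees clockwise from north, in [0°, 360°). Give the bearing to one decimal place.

96.3°

Δλ = -175.019 − 179.194 = -354.213°; wrapped into (−180°, 180°]: 5.787°.
θ = atan2( sin Δλ · cos φ₂ , cos φ₁ · sin φ₂ − sin φ₁ · cos φ₂ · cos Δλ )
  = atan2(0.09956, -0.01099) = 96.300° → normalised to [0°, 360°): 96.300°.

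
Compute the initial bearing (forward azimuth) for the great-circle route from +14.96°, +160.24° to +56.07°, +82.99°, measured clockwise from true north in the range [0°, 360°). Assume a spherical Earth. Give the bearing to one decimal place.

Δλ = 82.99 − 160.24 = -77.25°.
θ = atan2( sin Δλ · cos φ₂ , cos φ₁ · sin φ₂ − sin φ₁ · cos φ₂ · cos Δλ )
  = atan2(-0.54442, 0.76980) = -35.269° → normalised to [0°, 360°): 324.731°.

324.7°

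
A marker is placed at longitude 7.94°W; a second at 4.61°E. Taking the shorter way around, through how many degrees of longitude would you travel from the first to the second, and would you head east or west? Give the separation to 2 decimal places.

12.55° east

Raw difference: 4.61 − -7.94 = 12.55°.
Normalise into (−180°, 180°]: 12.55° stays 12.55°.
Positive ⇒ the second point lies to the east; separation 12.55°.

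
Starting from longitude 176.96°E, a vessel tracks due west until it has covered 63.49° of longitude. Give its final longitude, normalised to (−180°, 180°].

Start at +176.96°; shift −63.49° → +113.47°.
+113.47° already lies in (−180°, 180°].

113.47°E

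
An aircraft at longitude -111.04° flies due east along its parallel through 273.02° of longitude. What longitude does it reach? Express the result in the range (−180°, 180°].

Start at -111.04°; shift +273.02° → +161.98°.
+161.98° already lies in (−180°, 180°].

+161.98°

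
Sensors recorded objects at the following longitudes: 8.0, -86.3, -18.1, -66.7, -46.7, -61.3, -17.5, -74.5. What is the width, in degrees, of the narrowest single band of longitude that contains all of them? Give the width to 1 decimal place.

94.3°

Sort the longitudes: -86.3°, -74.5°, -66.7°, -61.3°, -46.7°, -18.1°, -17.5°, +8.0°.
Eastward gaps between consecutive values (wrapping around): 11.8°, 7.8°, 5.4°, 14.6°, 28.6°, 0.6°, 25.5°, 265.7°.
Largest gap = 265.7° ⇒ minimal covering band is its complement: 360° − 265.7° = 94.3°.
Band runs from -86.3° eastward to +8.0°.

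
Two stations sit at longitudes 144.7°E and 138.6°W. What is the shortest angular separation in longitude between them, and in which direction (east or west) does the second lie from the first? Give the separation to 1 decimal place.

Raw difference: -138.6 − 144.7 = -283.3°.
Normalise into (−180°, 180°]: -283.3° + 360° = 76.7°.
Positive ⇒ the second point lies to the east; separation 76.7°.

76.7° east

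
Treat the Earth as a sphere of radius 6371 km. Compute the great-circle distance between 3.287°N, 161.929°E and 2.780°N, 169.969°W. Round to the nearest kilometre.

3121 km

Δλ = -169.969 − 161.929 = -331.898°; wrapped into (−180°, 180°]: 28.102°.
Δφ = 2.780 − 3.287 = -0.507°.
a = sin²(Δφ/2) + cos φ₁ · cos φ₂ · sin²(Δλ/2) = 0.058798.
c = 2·atan2(√a, √(1−a)) = 0.48985 rad → d = 6371·c ≈ 3120.83 km.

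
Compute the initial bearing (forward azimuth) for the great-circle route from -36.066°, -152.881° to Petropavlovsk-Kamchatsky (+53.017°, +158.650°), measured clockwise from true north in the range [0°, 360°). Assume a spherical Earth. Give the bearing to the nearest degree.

Δλ = 158.650 − -152.881 = 311.531°; wrapped into (−180°, 180°]: -48.469°.
θ = atan2( sin Δλ · cos φ₂ , cos φ₁ · sin φ₂ − sin φ₁ · cos φ₂ · cos Δλ )
  = atan2(-0.45034, 0.88053) = -27.087° → normalised to [0°, 360°): 332.913°.

333°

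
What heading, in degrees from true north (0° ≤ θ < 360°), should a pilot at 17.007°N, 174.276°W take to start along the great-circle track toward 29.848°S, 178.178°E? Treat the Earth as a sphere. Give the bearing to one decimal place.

Δλ = 178.178 − -174.276 = 352.454°; wrapped into (−180°, 180°]: -7.546°.
θ = atan2( sin Δλ · cos φ₂ , cos φ₁ · sin φ₂ − sin φ₁ · cos φ₂ · cos Δλ )
  = atan2(-0.11390, -0.72743) = -171.101° → normalised to [0°, 360°): 188.899°.

188.9°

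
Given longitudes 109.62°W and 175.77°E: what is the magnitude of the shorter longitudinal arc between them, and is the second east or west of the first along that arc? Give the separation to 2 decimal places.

Raw difference: 175.77 − -109.62 = 285.39°.
Normalise into (−180°, 180°]: 285.39° − 360° = -74.61°.
Negative ⇒ the second point lies to the west; separation 74.61°.

74.61° west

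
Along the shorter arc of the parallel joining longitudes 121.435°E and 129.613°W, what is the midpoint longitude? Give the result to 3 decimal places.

Signed shortest Δλ from +121.435° to -129.613° is +108.952°.
Midpoint longitude = +121.435° + (+108.952°)/2 = +121.435° + 54.476° = +175.911°.
(The naïve average (+121.435 + -129.613)/2 = -4.089° is on the wrong side of the globe.)

175.911°E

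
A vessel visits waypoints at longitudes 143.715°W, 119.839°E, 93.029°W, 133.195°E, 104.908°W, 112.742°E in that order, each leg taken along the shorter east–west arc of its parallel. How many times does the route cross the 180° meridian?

5

Leg 1: -143.715° → +119.839°, shortest Δλ = -96.446° (west) — crosses 180°.
Leg 2: +119.839° → -93.029°, shortest Δλ = 147.132° (east) — crosses 180°.
Leg 3: -93.029° → +133.195°, shortest Δλ = -133.776° (west) — crosses 180°.
Leg 4: +133.195° → -104.908°, shortest Δλ = 121.897° (east) — crosses 180°.
Leg 5: -104.908° → +112.742°, shortest Δλ = -142.35° (west) — crosses 180°.
Total crossings: 5.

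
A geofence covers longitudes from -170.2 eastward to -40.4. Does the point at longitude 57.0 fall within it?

No

Band width going east from -170.2° to -40.4°: ((-40.4 − -170.2) mod 360) = 129.8°.
Offset of +57.0° east of the west edge: ((57.0 − -170.2) mod 360) = 227.2°.
227.2° > 129.8° ⇒ outside.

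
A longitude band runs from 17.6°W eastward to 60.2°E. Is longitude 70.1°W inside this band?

No

Band width going east from -17.6° to +60.2°: ((60.2 − -17.6) mod 360) = 77.8°.
Offset of -70.1° east of the west edge: ((-70.1 − -17.6) mod 360) = 307.5°.
307.5° > 77.8° ⇒ outside.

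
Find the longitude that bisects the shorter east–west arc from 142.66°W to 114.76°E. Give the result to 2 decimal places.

166.05°E

Signed shortest Δλ from -142.66° to +114.76° is -102.58°.
Midpoint longitude = -142.66° + (-102.58°)/2 = -142.66° − 51.29° = -193.95°.
Normalise into (−180°, 180°]: +166.05°.
(The naïve average (-142.66 + +114.76)/2 = -13.95° is on the wrong side of the globe.)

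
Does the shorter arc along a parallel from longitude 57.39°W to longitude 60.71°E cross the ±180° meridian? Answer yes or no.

Signed shortest Δλ = ((60.71 − -57.39 + 180) mod 360) − 180 = 118.1°.
Going east by 118.1° from -57.39° reaches +60.71° without touching 180°.

No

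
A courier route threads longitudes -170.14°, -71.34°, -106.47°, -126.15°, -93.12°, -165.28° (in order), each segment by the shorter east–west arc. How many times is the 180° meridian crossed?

0

Leg 1: -170.14° → -71.34°, shortest Δλ = 98.8° (east) — does not cross 180°.
Leg 2: -71.34° → -106.47°, shortest Δλ = -35.13° (west) — does not cross 180°.
Leg 3: -106.47° → -126.15°, shortest Δλ = -19.68° (west) — does not cross 180°.
Leg 4: -126.15° → -93.12°, shortest Δλ = 33.03° (east) — does not cross 180°.
Leg 5: -93.12° → -165.28°, shortest Δλ = -72.16° (west) — does not cross 180°.
Total crossings: 0.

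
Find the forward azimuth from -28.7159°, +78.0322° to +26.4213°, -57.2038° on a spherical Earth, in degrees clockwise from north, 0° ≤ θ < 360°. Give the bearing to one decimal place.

277.7°

Δλ = -57.2038 − 78.0322 = -135.2360°.
θ = atan2( sin Δλ · cos φ₂ , cos φ₁ · sin φ₂ − sin φ₁ · cos φ₂ · cos Δλ )
  = atan2(-0.63063, 0.08474) = -82.347° → normalised to [0°, 360°): 277.653°.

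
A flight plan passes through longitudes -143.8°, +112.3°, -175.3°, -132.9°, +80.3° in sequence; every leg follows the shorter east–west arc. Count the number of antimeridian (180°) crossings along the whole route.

3

Leg 1: -143.8° → +112.3°, shortest Δλ = -103.9° (west) — crosses 180°.
Leg 2: +112.3° → -175.3°, shortest Δλ = 72.4° (east) — crosses 180°.
Leg 3: -175.3° → -132.9°, shortest Δλ = 42.4° (east) — does not cross 180°.
Leg 4: -132.9° → +80.3°, shortest Δλ = -146.8° (west) — crosses 180°.
Total crossings: 3.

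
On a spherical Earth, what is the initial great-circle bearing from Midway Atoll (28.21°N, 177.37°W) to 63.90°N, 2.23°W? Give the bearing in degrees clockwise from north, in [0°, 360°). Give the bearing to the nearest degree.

Δλ = -2.23 − -177.37 = 175.14°.
θ = atan2( sin Δλ · cos φ₂ , cos φ₁ · sin φ₂ − sin φ₁ · cos φ₂ · cos Δλ )
  = atan2(0.03727, 0.99857) = 2.138° → normalised to [0°, 360°): 2.138°.

2°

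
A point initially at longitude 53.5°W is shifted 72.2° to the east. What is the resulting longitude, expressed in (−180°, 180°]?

Start at -53.5°; shift +72.2° → +18.7°.
+18.7° already lies in (−180°, 180°].

18.7°E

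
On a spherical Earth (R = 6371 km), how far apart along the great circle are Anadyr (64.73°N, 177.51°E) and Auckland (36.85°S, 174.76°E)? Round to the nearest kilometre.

11298 km

Δλ = 174.76 − 177.51 = -2.75°.
Δφ = -36.85 − 64.73 = -101.58°.
a = sin²(Δφ/2) + cos φ₁ · cos φ₂ · sin²(Δλ/2) = 0.600565.
c = 2·atan2(√a, √(1−a)) = 1.77331 rad → d = 6371·c ≈ 11297.74 km.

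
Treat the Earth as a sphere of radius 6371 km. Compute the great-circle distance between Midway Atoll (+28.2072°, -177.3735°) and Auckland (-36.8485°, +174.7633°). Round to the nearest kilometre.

Δλ = 174.7633 − -177.3735 = 352.1368°; wrapped into (−180°, 180°]: -7.8632°.
Δφ = -36.8485 − 28.2072 = -65.0557°.
a = sin²(Δφ/2) + cos φ₁ · cos φ₂ · sin²(Δλ/2) = 0.292447.
c = 2·atan2(√a, √(1−a)) = 1.14274 rad → d = 6371·c ≈ 7280.37 km.

7280 km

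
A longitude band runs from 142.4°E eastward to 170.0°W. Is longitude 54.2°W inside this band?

No

Band width going east from +142.4° to -170.0°: ((-170.0 − 142.4) mod 360) = 47.6°.
Offset of -54.2° east of the west edge: ((-54.2 − 142.4) mod 360) = 163.4°.
163.4° > 47.6° ⇒ outside.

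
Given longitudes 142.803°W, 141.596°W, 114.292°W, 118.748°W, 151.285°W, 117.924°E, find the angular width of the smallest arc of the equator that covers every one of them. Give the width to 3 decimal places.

Sort the longitudes: -151.285°, -142.803°, -141.596°, -118.748°, -114.292°, +117.924°.
Eastward gaps between consecutive values (wrapping around): 8.482°, 1.207°, 22.848°, 4.456°, 232.216°, 90.791°.
Largest gap = 232.216° ⇒ minimal covering band is its complement: 360° − 232.216° = 127.784°.
Band runs from +117.924° eastward to -114.292°, crossing the antimeridian.

127.784°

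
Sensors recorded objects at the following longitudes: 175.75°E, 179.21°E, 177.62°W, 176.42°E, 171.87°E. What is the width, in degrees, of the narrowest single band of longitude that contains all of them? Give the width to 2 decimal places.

10.51°

Sort the longitudes: -177.62°, +171.87°, +175.75°, +176.42°, +179.21°.
Eastward gaps between consecutive values (wrapping around): 349.49°, 3.88°, 0.67°, 2.79°, 3.17°.
Largest gap = 349.49° ⇒ minimal covering band is its complement: 360° − 349.49° = 10.51°.
Band runs from +171.87° eastward to -177.62°, crossing the antimeridian.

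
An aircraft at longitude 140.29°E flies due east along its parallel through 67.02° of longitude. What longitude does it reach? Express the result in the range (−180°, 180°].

152.69°W

Start at +140.29°; shift +67.02° → +207.31°.
+207.31° lies outside (−180°, 180°]; subtract 360° → -152.69°.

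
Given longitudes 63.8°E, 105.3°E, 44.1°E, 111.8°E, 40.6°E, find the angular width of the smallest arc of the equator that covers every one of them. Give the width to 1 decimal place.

71.2°

Sort the longitudes: +40.6°, +44.1°, +63.8°, +105.3°, +111.8°.
Eastward gaps between consecutive values (wrapping around): 3.5°, 19.7°, 41.5°, 6.5°, 288.8°.
Largest gap = 288.8° ⇒ minimal covering band is its complement: 360° − 288.8° = 71.2°.
Band runs from +40.6° eastward to +111.8°.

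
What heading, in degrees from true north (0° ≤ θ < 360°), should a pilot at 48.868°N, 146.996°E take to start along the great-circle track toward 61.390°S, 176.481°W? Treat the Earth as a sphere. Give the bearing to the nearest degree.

Δλ = -176.481 − 146.996 = -323.477°; wrapped into (−180°, 180°]: 36.523°.
θ = atan2( sin Δλ · cos φ₂ , cos φ₁ · sin φ₂ − sin φ₁ · cos φ₂ · cos Δλ )
  = atan2(0.28498, -0.86732) = 161.811° → normalised to [0°, 360°): 161.811°.

162°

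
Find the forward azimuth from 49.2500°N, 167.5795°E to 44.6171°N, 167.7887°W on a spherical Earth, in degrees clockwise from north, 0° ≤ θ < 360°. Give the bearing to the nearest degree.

96°

Δλ = -167.7887 − 167.5795 = -335.3682°; wrapped into (−180°, 180°]: 24.6318°.
θ = atan2( sin Δλ · cos φ₂ , cos φ₁ · sin φ₂ − sin φ₁ · cos φ₂ · cos Δλ )
  = atan2(0.29667, -0.03170) = 96.099° → normalised to [0°, 360°): 96.099°.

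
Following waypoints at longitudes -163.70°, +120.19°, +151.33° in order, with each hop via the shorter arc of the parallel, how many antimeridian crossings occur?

Leg 1: -163.70° → +120.19°, shortest Δλ = -76.11° (west) — crosses 180°.
Leg 2: +120.19° → +151.33°, shortest Δλ = 31.14° (east) — does not cross 180°.
Total crossings: 1.

1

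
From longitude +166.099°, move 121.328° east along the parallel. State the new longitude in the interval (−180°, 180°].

Start at +166.099°; shift +121.328° → +287.427°.
+287.427° lies outside (−180°, 180°]; subtract 360° → -72.573°.

-72.573°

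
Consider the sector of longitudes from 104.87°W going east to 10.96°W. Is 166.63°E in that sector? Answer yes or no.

Band width going east from -104.87° to -10.96°: ((-10.96 − -104.87) mod 360) = 93.91°.
Offset of +166.63° east of the west edge: ((166.63 − -104.87) mod 360) = 271.50°.
271.50° > 93.91° ⇒ outside.

No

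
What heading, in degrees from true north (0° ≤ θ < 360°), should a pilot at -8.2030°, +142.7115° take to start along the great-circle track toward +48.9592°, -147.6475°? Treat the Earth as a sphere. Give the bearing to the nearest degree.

38°

Δλ = -147.6475 − 142.7115 = -290.3590°; wrapped into (−180°, 180°]: 69.6410°.
θ = atan2( sin Δλ · cos φ₂ , cos φ₁ · sin φ₂ − sin φ₁ · cos φ₂ · cos Δλ )
  = atan2(0.61558, 0.77912) = 38.312° → normalised to [0°, 360°): 38.312°.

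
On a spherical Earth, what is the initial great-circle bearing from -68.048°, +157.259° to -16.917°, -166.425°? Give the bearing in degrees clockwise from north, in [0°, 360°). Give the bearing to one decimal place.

43.1°

Δλ = -166.425 − 157.259 = -323.684°; wrapped into (−180°, 180°]: 36.316°.
θ = atan2( sin Δλ · cos φ₂ , cos φ₁ · sin φ₂ − sin φ₁ · cos φ₂ · cos Δλ )
  = atan2(0.56661, 0.60622) = 43.066° → normalised to [0°, 360°): 43.066°.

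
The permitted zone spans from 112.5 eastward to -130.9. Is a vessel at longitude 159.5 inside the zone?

Yes

Band width going east from +112.5° to -130.9°: ((-130.9 − 112.5) mod 360) = 116.6°.
Offset of +159.5° east of the west edge: ((159.5 − 112.5) mod 360) = 47.0°.
47.0° ≤ 116.6° ⇒ inside.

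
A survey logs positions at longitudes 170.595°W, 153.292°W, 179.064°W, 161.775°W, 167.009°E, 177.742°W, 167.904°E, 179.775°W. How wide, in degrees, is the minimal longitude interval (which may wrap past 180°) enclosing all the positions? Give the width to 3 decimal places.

Sort the longitudes: -179.775°, -179.064°, -177.742°, -170.595°, -161.775°, -153.292°, +167.009°, +167.904°.
Eastward gaps between consecutive values (wrapping around): 0.711°, 1.322°, 7.147°, 8.820°, 8.483°, 320.301°, 0.895°, 12.321°.
Largest gap = 320.301° ⇒ minimal covering band is its complement: 360° − 320.301° = 39.699°.
Band runs from +167.009° eastward to -153.292°, crossing the antimeridian.

39.699°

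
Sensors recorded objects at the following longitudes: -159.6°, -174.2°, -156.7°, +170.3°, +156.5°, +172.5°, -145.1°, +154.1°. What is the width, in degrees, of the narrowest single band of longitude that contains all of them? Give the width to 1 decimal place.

Sort the longitudes: -174.2°, -159.6°, -156.7°, -145.1°, +154.1°, +156.5°, +170.3°, +172.5°.
Eastward gaps between consecutive values (wrapping around): 14.6°, 2.9°, 11.6°, 299.2°, 2.4°, 13.8°, 2.2°, 13.3°.
Largest gap = 299.2° ⇒ minimal covering band is its complement: 360° − 299.2° = 60.8°.
Band runs from +154.1° eastward to -145.1°, crossing the antimeridian.

60.8°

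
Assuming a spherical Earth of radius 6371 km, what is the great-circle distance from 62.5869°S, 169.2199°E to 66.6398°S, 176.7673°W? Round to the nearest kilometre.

803 km

Δλ = -176.7673 − 169.2199 = -345.9872°; wrapped into (−180°, 180°]: 14.0128°.
Δφ = -66.6398 − -62.5869 = -4.0529°.
a = sin²(Δφ/2) + cos φ₁ · cos φ₂ · sin²(Δλ/2) = 0.003967.
c = 2·atan2(√a, √(1−a)) = 0.12605 rad → d = 6371·c ≈ 803.04 km.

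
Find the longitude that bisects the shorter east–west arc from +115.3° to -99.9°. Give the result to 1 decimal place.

-172.3°

Signed shortest Δλ from +115.3° to -99.9° is +144.8°.
Midpoint longitude = +115.3° + (+144.8°)/2 = +115.3° + 72.4° = +187.7°.
Normalise into (−180°, 180°]: -172.3°.
(The naïve average (+115.3 + -99.9)/2 = 7.7° is on the wrong side of the globe.)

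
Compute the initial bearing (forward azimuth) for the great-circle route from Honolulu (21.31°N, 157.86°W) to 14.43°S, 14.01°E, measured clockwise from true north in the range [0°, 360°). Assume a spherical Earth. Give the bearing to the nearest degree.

Δλ = 14.01 − -157.86 = 171.87°.
θ = atan2( sin Δλ · cos φ₂ , cos φ₁ · sin φ₂ − sin φ₁ · cos φ₂ · cos Δλ )
  = atan2(0.13696, 0.11625) = 49.675° → normalised to [0°, 360°): 49.675°.

50°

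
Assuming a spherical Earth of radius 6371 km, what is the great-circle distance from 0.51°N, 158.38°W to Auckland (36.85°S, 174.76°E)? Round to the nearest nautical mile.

2695 nmi

Δλ = 174.76 − -158.38 = 333.14°; wrapped into (−180°, 180°]: -26.86°.
Δφ = -36.85 − 0.51 = -37.36°.
a = sin²(Δφ/2) + cos φ₁ · cos φ₂ · sin²(Δλ/2) = 0.145745.
c = 2·atan2(√a, √(1−a)) = 0.78341 rad → d = 6371·c ≈ 4991.12 km ≈ 2694.99 nmi.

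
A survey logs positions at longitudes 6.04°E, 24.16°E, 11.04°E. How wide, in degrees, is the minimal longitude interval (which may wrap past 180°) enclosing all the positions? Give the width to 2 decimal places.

Sort the longitudes: +6.04°, +11.04°, +24.16°.
Eastward gaps between consecutive values (wrapping around): 5.00°, 13.12°, 341.88°.
Largest gap = 341.88° ⇒ minimal covering band is its complement: 360° − 341.88° = 18.12°.
Band runs from +6.04° eastward to +24.16°.

18.12°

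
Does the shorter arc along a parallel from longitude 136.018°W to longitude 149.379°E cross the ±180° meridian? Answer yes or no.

Yes

Naïve |149.379 − -136.018| = 285.397° > 180°, so the shorter arc goes the other way round — across 180°.
Signed shortest Δλ = ((149.379 − -136.018 + 180) mod 360) − 180 = -74.603°.
Going west by 74.603° from -136.018° passes through 180° before reaching +149.379°.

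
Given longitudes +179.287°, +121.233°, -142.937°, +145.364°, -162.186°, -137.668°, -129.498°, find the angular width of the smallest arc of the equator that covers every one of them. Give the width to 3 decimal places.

109.269°

Sort the longitudes: -162.186°, -142.937°, -137.668°, -129.498°, +121.233°, +145.364°, +179.287°.
Eastward gaps between consecutive values (wrapping around): 19.249°, 5.269°, 8.170°, 250.731°, 24.131°, 33.923°, 18.527°.
Largest gap = 250.731° ⇒ minimal covering band is its complement: 360° − 250.731° = 109.269°.
Band runs from +121.233° eastward to -129.498°, crossing the antimeridian.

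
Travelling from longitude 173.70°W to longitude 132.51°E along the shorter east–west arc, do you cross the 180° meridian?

Yes

Naïve |132.51 − -173.70| = 306.21° > 180°, so the shorter arc goes the other way round — across 180°.
Signed shortest Δλ = ((132.51 − -173.70 + 180) mod 360) − 180 = -53.79°.
Going west by 53.79° from -173.70° passes through 180° before reaching +132.51°.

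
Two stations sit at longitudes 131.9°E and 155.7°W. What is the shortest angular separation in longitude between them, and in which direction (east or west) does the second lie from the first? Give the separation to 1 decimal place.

72.4° east

Raw difference: -155.7 − 131.9 = -287.6°.
Normalise into (−180°, 180°]: -287.6° + 360° = 72.4°.
Positive ⇒ the second point lies to the east; separation 72.4°.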